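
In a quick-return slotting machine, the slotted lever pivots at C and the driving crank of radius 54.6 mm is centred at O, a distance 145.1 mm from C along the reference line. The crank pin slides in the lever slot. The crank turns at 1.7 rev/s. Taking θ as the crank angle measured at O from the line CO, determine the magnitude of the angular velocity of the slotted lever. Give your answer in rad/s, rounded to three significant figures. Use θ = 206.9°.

4.40

ω = 10.68 rad/s (from 1.7 rev/s).
Crank pin A relative to C: A = (d + r cosθ, r sinθ); lever angle φ = atan2(r sinθ, d + r cosθ).
Differentiating tanφ: φ̇ = rω(d cosθ + r)/(d² + r² + 2dr cosθ).
d² + r² + 2dr cosθ = |CA|² = 0.00990471 m²;  d cosθ + r = -0.0748 m.
|ω_lever| = |0.0546·10.68·-0.0748| / 0.00990471 = 4.4043 rad/s.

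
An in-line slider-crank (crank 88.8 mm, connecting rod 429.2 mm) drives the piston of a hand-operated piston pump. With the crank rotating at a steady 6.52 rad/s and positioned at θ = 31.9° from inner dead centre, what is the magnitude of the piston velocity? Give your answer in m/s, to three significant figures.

0.360

ω = 6.52 rad/s
For an in-line slider-crank, x = r cosθ + √(L² − r² sin²θ), so v = −rω sinθ·[1 + r cosθ/√(L² − r² sin²θ)].
With r = 0.0888 m, L = 0.4292 m, θ = 31.9°: √(L² − r² sin²θ) = 0.42663 m.
v = −0.0888·6.52·0.52844·[1 + 0.0888·0.84897/0.42663] = -0.36002 m/s.
|v| = 0.36002 m/s.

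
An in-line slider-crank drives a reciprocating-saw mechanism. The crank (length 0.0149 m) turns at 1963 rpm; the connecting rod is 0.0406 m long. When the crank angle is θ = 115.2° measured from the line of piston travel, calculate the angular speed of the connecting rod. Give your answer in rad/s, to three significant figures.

ω = 205.6 rad/s (converted from 1963 rpm).
The rod makes angle φ with the slider axis where L sinφ = r sinθ; differentiating, L cosφ·φ̇ = r ω cosθ.
L cosφ = √(L² − r² sin²θ) = 0.038296 m.
|ω_rod| = r ω |cosθ| / √(L² − r² sin²θ) = 0.0149·205.6·0.42578/0.038296 = 34.054 rad/s.

34.1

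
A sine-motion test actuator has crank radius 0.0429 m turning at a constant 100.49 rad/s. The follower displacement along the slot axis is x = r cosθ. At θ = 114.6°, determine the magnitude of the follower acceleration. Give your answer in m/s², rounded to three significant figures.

180

ω = 100.5 rad/s
x = r cosθ ⇒ ẍ = −rω² cosθ (ω constant).
|a| = rω²|cosθ| = 0.0429·(100.5)²·|cos 114.6°| = 180.34 m/s².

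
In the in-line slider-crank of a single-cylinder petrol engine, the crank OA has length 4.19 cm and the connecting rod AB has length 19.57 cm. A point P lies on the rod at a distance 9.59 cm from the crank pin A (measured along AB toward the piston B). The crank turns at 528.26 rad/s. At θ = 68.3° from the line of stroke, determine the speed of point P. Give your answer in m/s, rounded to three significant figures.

21.8

ω = 528.3 rad/s.  Crank-pin speed |V_A| = rω = 22.134 m/s, perpendicular to OA.
Rod angle: sinφ = −(r/L) sinθ ⇒ φ = -11.474°; ω_rod = −rω cosθ/√(L²−r²sin²θ) = -42.672 rad/s.
V_P = V_A + ω_rod × AP, with AP = 0.0959 m along the rod.
Components: V_Px = −rω sinθ − a·ω_rod·sinφ = -21.38 m/s;  V_Py = rω cosθ + a·ω_rod·cosφ = +4.1736 m/s.
|V_P| = √(V_Px² + V_Py²) = 21.783 m/s.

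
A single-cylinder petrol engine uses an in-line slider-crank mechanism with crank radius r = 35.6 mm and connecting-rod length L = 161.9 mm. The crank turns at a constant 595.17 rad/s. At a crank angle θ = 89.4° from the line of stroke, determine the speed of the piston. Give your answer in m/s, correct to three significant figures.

ω = 595.2 rad/s
For an in-line slider-crank, x = r cosθ + √(L² − r² sin²θ), so v = −rω sinθ·[1 + r cosθ/√(L² − r² sin²θ)].
With r = 0.0356 m, L = 0.1619 m, θ = 89.4°: √(L² − r² sin²θ) = 0.15794 m.
v = −0.0356·595.2·0.99995·[1 + 0.0356·0.01047/0.15794] = -21.237 m/s.
|v| = 21.237 m/s.

21.2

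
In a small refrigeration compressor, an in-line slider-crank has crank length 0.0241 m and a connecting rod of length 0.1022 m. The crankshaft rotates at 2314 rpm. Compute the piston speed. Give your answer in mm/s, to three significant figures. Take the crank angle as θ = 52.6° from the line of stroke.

5320

ω = 2π·2314/60 = 242.3 rad/s
For an in-line slider-crank, x = r cosθ + √(L² − r² sin²θ), so v = −rω sinθ·[1 + r cosθ/√(L² − r² sin²θ)].
With r = 0.0241 m, L = 0.1022 m, θ = 52.6°: √(L² − r² sin²θ) = 0.10039 m.
v = −0.0241·242.3·0.79441·[1 + 0.0241·0.60738/0.10039] = -5.3158 m/s.
|v| = 5.3158 m/s = 5315.8 mm/s.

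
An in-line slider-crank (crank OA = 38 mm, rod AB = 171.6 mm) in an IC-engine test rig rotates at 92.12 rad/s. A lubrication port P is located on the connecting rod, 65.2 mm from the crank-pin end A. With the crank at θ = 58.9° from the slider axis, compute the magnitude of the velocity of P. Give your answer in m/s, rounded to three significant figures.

3.32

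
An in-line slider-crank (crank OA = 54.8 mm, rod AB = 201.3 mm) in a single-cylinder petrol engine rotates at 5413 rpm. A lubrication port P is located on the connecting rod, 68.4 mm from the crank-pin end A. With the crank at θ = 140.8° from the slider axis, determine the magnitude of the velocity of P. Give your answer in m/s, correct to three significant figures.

24.2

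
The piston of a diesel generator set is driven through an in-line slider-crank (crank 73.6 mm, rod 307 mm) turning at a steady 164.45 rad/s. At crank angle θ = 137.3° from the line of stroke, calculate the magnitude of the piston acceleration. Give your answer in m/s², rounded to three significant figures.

1420

ω = 164.4 rad/s
x(θ) = r cosθ + √(L² − r² sin²θ); with ω constant, a = ω²·d²x/dθ².
d²x/dθ² = −r cosθ − r²(cos2θ)/√u − r⁴ sin²2θ/(4u^{3/2}),  u = L² − r² sin²θ = 0.0917577 m².
Substituting r = 0.0736 m, L = 0.307 m, θ = 137.3°: d²x/dθ² = +0.052393 m.
a = ω²·d²x/dθ² = (164.4)²·(+0.052393) = +1416.9 m/s²;  |a| = 1416.9 m/s².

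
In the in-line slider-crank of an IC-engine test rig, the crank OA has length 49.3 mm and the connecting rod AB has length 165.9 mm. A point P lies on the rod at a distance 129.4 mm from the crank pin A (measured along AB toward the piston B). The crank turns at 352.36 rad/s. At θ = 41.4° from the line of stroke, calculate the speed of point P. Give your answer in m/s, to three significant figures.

13.8

ω = 352.4 rad/s.  Crank-pin speed |V_A| = rω = 17.371 m/s, perpendicular to OA.
Rod angle: sinφ = −(r/L) sinθ ⇒ φ = -11.334°; ω_rod = −rω cosθ/√(L²−r²sin²θ) = -80.106 rad/s.
V_P = V_A + ω_rod × AP, with AP = 0.1294 m along the rod.
Components: V_Px = −rω sinθ − a·ω_rod·sinφ = -13.525 m/s;  V_Py = rω cosθ + a·ω_rod·cosφ = +2.8669 m/s.
|V_P| = √(V_Px² + V_Py²) = 13.825 m/s.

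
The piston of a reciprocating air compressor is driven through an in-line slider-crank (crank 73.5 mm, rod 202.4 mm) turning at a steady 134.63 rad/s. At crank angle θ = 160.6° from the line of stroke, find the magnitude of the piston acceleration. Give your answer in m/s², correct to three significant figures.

870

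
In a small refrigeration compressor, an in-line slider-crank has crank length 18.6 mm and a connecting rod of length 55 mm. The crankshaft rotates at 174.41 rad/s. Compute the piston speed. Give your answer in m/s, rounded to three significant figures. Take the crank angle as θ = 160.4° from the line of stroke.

0.739

ω = 174.4 rad/s
For an in-line slider-crank, x = r cosθ + √(L² − r² sin²θ), so v = −rω sinθ·[1 + r cosθ/√(L² − r² sin²θ)].
With r = 0.0186 m, L = 0.055 m, θ = 160.4°: √(L² − r² sin²θ) = 0.054645 m.
v = −0.0186·174.4·0.33545·[1 + 0.0186·-0.94206/0.054645] = -0.73927 m/s.
|v| = 0.73927 m/s.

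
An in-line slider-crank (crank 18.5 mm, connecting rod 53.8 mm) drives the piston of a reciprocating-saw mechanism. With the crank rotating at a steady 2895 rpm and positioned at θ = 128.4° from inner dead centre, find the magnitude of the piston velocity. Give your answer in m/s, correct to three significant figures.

ω = 2π·2895/60 = 303.2 rad/s
For an in-line slider-crank, x = r cosθ + √(L² − r² sin²θ), so v = −rω sinθ·[1 + r cosθ/√(L² − r² sin²θ)].
With r = 0.0185 m, L = 0.0538 m, θ = 128.4°: √(L² − r² sin²θ) = 0.05181 m.
v = −0.0185·303.2·0.78369·[1 + 0.0185·-0.62115/0.05181] = -3.4205 m/s.
|v| = 3.4205 m/s.

3.42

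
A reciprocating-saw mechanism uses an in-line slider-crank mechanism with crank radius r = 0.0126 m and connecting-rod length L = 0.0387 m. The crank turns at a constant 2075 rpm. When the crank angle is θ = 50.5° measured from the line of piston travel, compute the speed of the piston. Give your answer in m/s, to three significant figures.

2.56

ω = 2π·2075/60 = 217.3 rad/s
For an in-line slider-crank, x = r cosθ + √(L² − r² sin²θ), so v = −rω sinθ·[1 + r cosθ/√(L² − r² sin²θ)].
With r = 0.0126 m, L = 0.0387 m, θ = 50.5°: √(L² − r² sin²θ) = 0.037459 m.
v = −0.0126·217.3·0.77162·[1 + 0.0126·0.63608/0.037459] = -2.5646 m/s.
|v| = 2.5646 m/s.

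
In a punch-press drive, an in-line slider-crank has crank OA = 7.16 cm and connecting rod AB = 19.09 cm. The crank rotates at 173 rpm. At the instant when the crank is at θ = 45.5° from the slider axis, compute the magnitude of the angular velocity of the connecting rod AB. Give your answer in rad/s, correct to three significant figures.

4.94

ω = 18.12 rad/s (converted from 173 rpm).
The rod makes angle φ with the slider axis where L sinφ = r sinθ; differentiating, L cosφ·φ̇ = r ω cosθ.
L cosφ = √(L² − r² sin²θ) = 0.18394 m.
|ω_rod| = r ω |cosθ| / √(L² − r² sin²θ) = 0.0716·18.12·0.70091/0.18394 = 4.9427 rad/s.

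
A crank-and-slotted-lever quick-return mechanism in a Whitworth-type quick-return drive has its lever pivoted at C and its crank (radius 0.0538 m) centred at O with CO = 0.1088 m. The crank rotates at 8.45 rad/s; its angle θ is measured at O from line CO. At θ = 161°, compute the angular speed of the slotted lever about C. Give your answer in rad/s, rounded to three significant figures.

ω = 8.45 rad/s
Crank pin A relative to C: A = (d + r cosθ, r sinθ); lever angle φ = atan2(r sinθ, d + r cosθ).
Differentiating tanφ: φ̇ = rω(d cosθ + r)/(d² + r² + 2dr cosθ).
d² + r² + 2dr cosθ = |CA|² = 0.00366281 m²;  d cosθ + r = -0.049072 m.
|ω_lever| = |0.0538·8.45·-0.049072| / 0.00366281 = 6.0906 rad/s.

6.09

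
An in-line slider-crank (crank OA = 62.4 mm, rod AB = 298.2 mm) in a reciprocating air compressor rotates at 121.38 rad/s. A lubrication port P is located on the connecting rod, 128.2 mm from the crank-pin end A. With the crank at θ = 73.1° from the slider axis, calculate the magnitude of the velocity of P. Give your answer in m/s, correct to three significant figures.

ω = 121.4 rad/s.  Crank-pin speed |V_A| = rω = 7.5741 m/s, perpendicular to OA.
Rod angle: sinφ = −(r/L) sinθ ⇒ φ = -11.550°; ω_rod = −rω cosθ/√(L²−r²sin²θ) = -7.5363 rad/s.
V_P = V_A + ω_rod × AP, with AP = 0.1282 m along the rod.
Components: V_Px = −rω sinθ − a·ω_rod·sinφ = -7.4405 m/s;  V_Py = rω cosθ + a·ω_rod·cosφ = +1.2552 m/s.
|V_P| = √(V_Px² + V_Py²) = 7.5456 m/s.

7.55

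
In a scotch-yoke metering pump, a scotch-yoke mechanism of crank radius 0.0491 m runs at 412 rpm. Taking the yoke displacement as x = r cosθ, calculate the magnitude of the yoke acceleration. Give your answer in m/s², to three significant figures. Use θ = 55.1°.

52.3

ω = 43.14 rad/s (from 412 rpm).
x = r cosθ ⇒ ẍ = −rω² cosθ (ω constant).
|a| = rω²|cosθ| = 0.0491·(43.14)²·|cos 55.1°| = 52.293 m/s².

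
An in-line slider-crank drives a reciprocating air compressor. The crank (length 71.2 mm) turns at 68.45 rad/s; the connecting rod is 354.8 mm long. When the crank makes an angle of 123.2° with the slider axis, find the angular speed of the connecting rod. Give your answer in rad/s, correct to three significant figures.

7.63

ω = 68.45 rad/s
The rod makes angle φ with the slider axis where L sinφ = r sinθ; differentiating, L cosφ·φ̇ = r ω cosθ.
L cosφ = √(L² − r² sin²θ) = 0.34976 m.
|ω_rod| = r ω |cosθ| / √(L² − r² sin²θ) = 0.0712·68.45·0.54756/0.34976 = 7.6298 rad/s.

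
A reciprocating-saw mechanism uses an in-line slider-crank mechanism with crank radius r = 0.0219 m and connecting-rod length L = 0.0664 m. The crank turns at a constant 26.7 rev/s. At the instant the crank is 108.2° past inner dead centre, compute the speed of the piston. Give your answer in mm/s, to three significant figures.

3110

ω = 2π·26.7 = 167.8 rad/s
For an in-line slider-crank, x = r cosθ + √(L² − r² sin²θ), so v = −rω sinθ·[1 + r cosθ/√(L² − r² sin²θ)].
With r = 0.0219 m, L = 0.0664 m, θ = 108.2°: √(L² − r² sin²θ) = 0.063057 m.
v = −0.0219·167.8·0.94997·[1 + 0.0219·-0.31233/0.063057] = -3.1116 m/s.
|v| = 3.1116 m/s = 3111.6 mm/s.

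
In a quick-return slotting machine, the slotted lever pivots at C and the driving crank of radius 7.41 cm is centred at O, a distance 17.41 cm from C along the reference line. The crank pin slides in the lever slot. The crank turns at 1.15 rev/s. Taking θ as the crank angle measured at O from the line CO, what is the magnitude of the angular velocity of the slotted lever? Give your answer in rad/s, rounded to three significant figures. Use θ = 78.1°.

1.43

ω = 7.226 rad/s (from 1.15 rev/s).
Crank pin A relative to C: A = (d + r cosθ, r sinθ); lever angle φ = atan2(r sinθ, d + r cosθ).
Differentiating tanφ: φ̇ = rω(d cosθ + r)/(d² + r² + 2dr cosθ).
d² + r² + 2dr cosθ = |CA|² = 0.041122 m²;  d cosθ + r = +0.11 m.
|ω_lever| = |0.0741·7.226·+0.11| / 0.041122 = 1.4322 rad/s.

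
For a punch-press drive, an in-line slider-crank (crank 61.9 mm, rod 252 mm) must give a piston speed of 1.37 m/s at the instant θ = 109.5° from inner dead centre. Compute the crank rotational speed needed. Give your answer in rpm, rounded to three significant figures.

245

For an in-line slider-crank, |v_piston| = rω|sinθ|·[1 + r cosθ/√(L² − r² sin²θ)].
With r = 0.0619 m, L = 0.252 m, θ = 109.5°: the bracketed kinematic factor |dx/dθ| = 0.053432 m.
ω = v/|dx/dθ| = 1.37/0.053432 = 25.64 rad/s.
N = 60ω/(2π) = 244.85 rpm.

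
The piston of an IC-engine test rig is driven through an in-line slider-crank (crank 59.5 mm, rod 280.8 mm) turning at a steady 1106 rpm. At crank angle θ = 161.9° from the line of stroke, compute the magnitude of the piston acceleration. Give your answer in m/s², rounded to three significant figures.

ω = 2π·1106/60 = 115.8 rad/s
x(θ) = r cosθ + √(L² − r² sin²θ); with ω constant, a = ω²·d²x/dθ².
d²x/dθ² = −r cosθ − r²(cos2θ)/√u − r⁴ sin²2θ/(4u^{3/2}),  u = L² − r² sin²θ = 0.0785069 m².
Substituting r = 0.0595 m, L = 0.2808 m, θ = 161.9°: d²x/dθ² = +0.04631 m.
a = ω²·d²x/dθ² = (115.8)²·(+0.04631) = +621.21 m/s²;  |a| = 621.21 m/s².

621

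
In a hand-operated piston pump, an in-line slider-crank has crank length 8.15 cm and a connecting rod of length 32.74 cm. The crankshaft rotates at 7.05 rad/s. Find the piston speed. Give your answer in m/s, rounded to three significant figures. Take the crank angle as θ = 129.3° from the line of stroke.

0.373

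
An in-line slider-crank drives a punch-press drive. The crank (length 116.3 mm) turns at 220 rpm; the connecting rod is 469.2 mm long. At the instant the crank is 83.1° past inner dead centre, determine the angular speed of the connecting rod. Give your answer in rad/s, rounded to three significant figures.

ω = 23.04 rad/s (converted from 220 rpm).
The rod makes angle φ with the slider axis where L sinφ = r sinθ; differentiating, L cosφ·φ̇ = r ω cosθ.
L cosφ = √(L² − r² sin²θ) = 0.45477 m.
|ω_rod| = r ω |cosθ| / √(L² − r² sin²θ) = 0.1163·23.04·0.12014/0.45477 = 0.7078 rad/s.

0.708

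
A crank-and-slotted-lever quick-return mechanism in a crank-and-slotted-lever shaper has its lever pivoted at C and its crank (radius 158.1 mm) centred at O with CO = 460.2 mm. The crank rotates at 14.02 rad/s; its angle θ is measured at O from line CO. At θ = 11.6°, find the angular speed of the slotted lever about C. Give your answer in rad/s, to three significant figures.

ω = 14.02 rad/s
Crank pin A relative to C: A = (d + r cosθ, r sinθ); lever angle φ = atan2(r sinθ, d + r cosθ).
Differentiating tanφ: φ̇ = rω(d cosθ + r)/(d² + r² + 2dr cosθ).
d² + r² + 2dr cosθ = |CA|² = 0.379323 m²;  d cosθ + r = +0.6089 m.
|ω_lever| = |0.1581·14.02·+0.6089| / 0.379323 = 3.5581 rad/s.

3.56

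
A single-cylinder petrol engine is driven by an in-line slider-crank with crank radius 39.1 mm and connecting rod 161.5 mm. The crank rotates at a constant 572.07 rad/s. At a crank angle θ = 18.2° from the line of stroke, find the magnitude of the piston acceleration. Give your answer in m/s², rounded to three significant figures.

14700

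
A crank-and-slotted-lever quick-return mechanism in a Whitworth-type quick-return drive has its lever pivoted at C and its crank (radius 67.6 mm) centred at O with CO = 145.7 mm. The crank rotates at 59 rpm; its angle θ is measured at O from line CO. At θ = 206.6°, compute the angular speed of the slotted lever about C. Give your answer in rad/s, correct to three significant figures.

ω = 6.178 rad/s (from 59 rpm).
Crank pin A relative to C: A = (d + r cosθ, r sinθ); lever angle φ = atan2(r sinθ, d + r cosθ).
Differentiating tanφ: φ̇ = rω(d cosθ + r)/(d² + r² + 2dr cosθ).
d² + r² + 2dr cosθ = |CA|² = 0.00818463 m²;  d cosθ + r = -0.062678 m.
|ω_lever| = |0.0676·6.178·-0.062678| / 0.00818463 = 3.1985 rad/s.

3.20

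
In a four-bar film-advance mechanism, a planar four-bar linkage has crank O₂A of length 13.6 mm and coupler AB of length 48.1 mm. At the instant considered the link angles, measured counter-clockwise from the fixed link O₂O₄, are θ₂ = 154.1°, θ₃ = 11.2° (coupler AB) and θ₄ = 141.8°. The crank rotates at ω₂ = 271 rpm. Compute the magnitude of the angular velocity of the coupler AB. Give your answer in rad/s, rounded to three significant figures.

ω₂ = 28.38 rad/s (from 271 rpm).
Differentiating the loop-closure r₂e^{iθ₂}+r₃e^{iθ₃}=r₁+r₄e^{iθ₄} gives r₂ω₂e^{iθ₂}+r₃ω₃e^{iθ₃}=r₄ω₄e^{iθ₄}.
Eliminating the other unknown: ω₃ = r₂ω₂ sin(θ₄−θ₂) / [r₃ sin(θ₃−θ₄)].
Numerator sine = -0.21303; denominator sine = -0.75927.
Result = 0.0136·28.38·(-0.21303) / (0.0481·(-0.75927)) = +2.2513 rad/s; magnitude 2.2513 rad/s.

2.25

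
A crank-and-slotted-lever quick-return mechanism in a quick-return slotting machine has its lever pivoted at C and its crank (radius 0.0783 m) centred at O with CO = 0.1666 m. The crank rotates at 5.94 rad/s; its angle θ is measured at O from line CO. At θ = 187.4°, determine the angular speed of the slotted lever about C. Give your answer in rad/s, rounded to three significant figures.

ω = 5.94 rad/s
Crank pin A relative to C: A = (d + r cosθ, r sinθ); lever angle φ = atan2(r sinθ, d + r cosθ).
Differentiating tanφ: φ̇ = rω(d cosθ + r)/(d² + r² + 2dr cosθ).
d² + r² + 2dr cosθ = |CA|² = 0.00801419 m²;  d cosθ + r = -0.086912 m.
|ω_lever| = |0.0783·5.94·-0.086912| / 0.00801419 = 5.0439 rad/s.

5.04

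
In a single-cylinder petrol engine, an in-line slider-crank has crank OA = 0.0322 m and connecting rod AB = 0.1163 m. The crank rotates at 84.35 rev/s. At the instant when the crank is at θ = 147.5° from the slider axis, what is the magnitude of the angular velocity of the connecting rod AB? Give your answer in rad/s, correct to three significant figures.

125

ω = 530 rad/s (converted from 84.35 rev/s).
The rod makes angle φ with the slider axis where L sinφ = r sinθ; differentiating, L cosφ·φ̇ = r ω cosθ.
L cosφ = √(L² − r² sin²θ) = 0.11501 m.
|ω_rod| = r ω |cosθ| / √(L² − r² sin²θ) = 0.0322·530·0.84339/0.11501 = 125.15 rad/s.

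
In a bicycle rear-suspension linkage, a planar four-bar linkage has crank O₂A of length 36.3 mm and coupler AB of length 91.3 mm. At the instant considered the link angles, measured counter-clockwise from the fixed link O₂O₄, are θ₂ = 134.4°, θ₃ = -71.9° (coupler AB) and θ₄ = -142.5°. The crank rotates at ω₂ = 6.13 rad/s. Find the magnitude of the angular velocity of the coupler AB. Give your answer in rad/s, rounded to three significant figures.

2.57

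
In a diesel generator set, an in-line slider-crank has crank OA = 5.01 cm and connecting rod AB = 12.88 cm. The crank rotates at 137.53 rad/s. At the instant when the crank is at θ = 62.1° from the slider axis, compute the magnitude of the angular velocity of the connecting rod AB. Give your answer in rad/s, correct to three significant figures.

ω = 137.5 rad/s
The rod makes angle φ with the slider axis where L sinφ = r sinθ; differentiating, L cosφ·φ̇ = r ω cosθ.
L cosφ = √(L² − r² sin²θ) = 0.12095 m.
|ω_rod| = r ω |cosθ| / √(L² − r² sin²θ) = 0.0501·137.5·0.46793/0.12095 = 26.657 rad/s.

26.7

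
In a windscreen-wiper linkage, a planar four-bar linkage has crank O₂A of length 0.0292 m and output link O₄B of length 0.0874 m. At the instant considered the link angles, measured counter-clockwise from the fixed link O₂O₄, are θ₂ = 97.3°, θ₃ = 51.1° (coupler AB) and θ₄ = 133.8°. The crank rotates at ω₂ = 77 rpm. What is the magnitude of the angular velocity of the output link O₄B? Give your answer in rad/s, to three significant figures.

ω₂ = 8.063 rad/s (from 77 rpm).
Differentiating the loop-closure r₂e^{iθ₂}+r₃e^{iθ₃}=r₁+r₄e^{iθ₄} gives r₂ω₂e^{iθ₂}+r₃ω₃e^{iθ₃}=r₄ω₄e^{iθ₄}.
Eliminating the other unknown: ω₄ = r₂ω₂ sin(θ₂−θ₃) / [r₄ sin(θ₄−θ₃)].
Numerator sine = +0.72176; denominator sine = +0.99189.
Result = 0.0292·8.063·(+0.72176) / (0.0874·(+0.99189)) = +1.9603 rad/s; magnitude 1.9603 rad/s.

1.96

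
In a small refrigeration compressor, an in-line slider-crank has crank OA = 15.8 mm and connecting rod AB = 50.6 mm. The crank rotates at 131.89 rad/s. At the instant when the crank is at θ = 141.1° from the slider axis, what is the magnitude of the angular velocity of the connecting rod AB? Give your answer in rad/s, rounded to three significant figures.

ω = 131.9 rad/s
The rod makes angle φ with the slider axis where L sinφ = r sinθ; differentiating, L cosφ·φ̇ = r ω cosθ.
L cosφ = √(L² − r² sin²θ) = 0.049618 m.
|ω_rod| = r ω |cosθ| / √(L² − r² sin²θ) = 0.0158·131.9·0.77824/0.049618 = 32.685 rad/s.

32.7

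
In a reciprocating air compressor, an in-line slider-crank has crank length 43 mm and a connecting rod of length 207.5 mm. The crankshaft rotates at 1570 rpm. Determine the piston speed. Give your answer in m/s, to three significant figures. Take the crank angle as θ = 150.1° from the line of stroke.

2.89

ω = 2π·1570/60 = 164.4 rad/s
For an in-line slider-crank, x = r cosθ + √(L² − r² sin²θ), so v = −rω sinθ·[1 + r cosθ/√(L² − r² sin²θ)].
With r = 0.043 m, L = 0.2075 m, θ = 150.1°: √(L² − r² sin²θ) = 0.20639 m.
v = −0.043·164.4·0.49849·[1 + 0.043·-0.86690/0.20639] = -2.8876 m/s.
|v| = 2.8876 m/s.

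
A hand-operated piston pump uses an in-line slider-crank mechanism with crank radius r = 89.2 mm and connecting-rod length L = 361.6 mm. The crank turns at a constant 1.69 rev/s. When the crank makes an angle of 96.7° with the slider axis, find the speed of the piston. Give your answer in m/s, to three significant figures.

0.913

ω = 2π·1.69 = 10.62 rad/s
For an in-line slider-crank, x = r cosθ + √(L² − r² sin²θ), so v = −rω sinθ·[1 + r cosθ/√(L² − r² sin²θ)].
With r = 0.0892 m, L = 0.3616 m, θ = 96.7°: √(L² − r² sin²θ) = 0.35058 m.
v = −0.0892·10.62·0.99317·[1 + 0.0892·-0.11667/0.35058] = -0.91278 m/s.
|v| = 0.91278 m/s.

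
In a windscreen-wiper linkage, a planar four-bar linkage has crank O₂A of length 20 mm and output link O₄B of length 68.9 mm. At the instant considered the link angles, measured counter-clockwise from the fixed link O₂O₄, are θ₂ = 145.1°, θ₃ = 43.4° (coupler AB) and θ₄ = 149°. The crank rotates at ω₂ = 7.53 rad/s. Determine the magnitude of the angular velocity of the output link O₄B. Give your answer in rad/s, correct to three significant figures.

ω₂ = 7.53 rad/s
Differentiating the loop-closure r₂e^{iθ₂}+r₃e^{iθ₃}=r₁+r₄e^{iθ₄} gives r₂ω₂e^{iθ₂}+r₃ω₃e^{iθ₃}=r₄ω₄e^{iθ₄}.
Eliminating the other unknown: ω₄ = r₂ω₂ sin(θ₂−θ₃) / [r₄ sin(θ₄−θ₃)].
Numerator sine = +0.97922; denominator sine = +0.96316.
Result = 0.02·7.53·(+0.97922) / (0.0689·(+0.96316)) = +2.2222 rad/s; magnitude 2.2222 rad/s.

2.22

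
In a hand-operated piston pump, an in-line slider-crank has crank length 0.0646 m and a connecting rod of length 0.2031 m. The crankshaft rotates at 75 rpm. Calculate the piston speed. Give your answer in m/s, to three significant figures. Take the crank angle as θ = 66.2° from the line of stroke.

ω = 2π·75/60 = 7.854 rad/s
For an in-line slider-crank, x = r cosθ + √(L² − r² sin²θ), so v = −rω sinθ·[1 + r cosθ/√(L² − r² sin²θ)].
With r = 0.0646 m, L = 0.2031 m, θ = 66.2°: √(L² − r² sin²θ) = 0.19431 m.
v = −0.0646·7.854·0.91496·[1 + 0.0646·0.40355/0.19431] = -0.5265 m/s.
|v| = 0.5265 m/s.

0.527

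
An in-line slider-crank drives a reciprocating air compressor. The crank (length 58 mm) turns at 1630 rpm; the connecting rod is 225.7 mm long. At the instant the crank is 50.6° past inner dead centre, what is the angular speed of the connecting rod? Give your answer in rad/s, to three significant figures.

28.4

ω = 170.7 rad/s (converted from 1630 rpm).
The rod makes angle φ with the slider axis where L sinφ = r sinθ; differentiating, L cosφ·φ̇ = r ω cosθ.
L cosφ = √(L² − r² sin²θ) = 0.22121 m.
|ω_rod| = r ω |cosθ| / √(L² − r² sin²θ) = 0.058·170.7·0.63473/0.22121 = 28.408 rad/s.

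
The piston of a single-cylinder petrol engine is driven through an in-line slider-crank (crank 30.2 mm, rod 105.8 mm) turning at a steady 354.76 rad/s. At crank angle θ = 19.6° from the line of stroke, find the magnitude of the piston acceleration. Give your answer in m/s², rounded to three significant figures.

ω = 354.8 rad/s
x(θ) = r cosθ + √(L² − r² sin²θ); with ω constant, a = ω²·d²x/dθ².
d²x/dθ² = −r cosθ − r²(cos2θ)/√u − r⁴ sin²2θ/(4u^{3/2}),  u = L² − r² sin²θ = 0.011091 m².
Substituting r = 0.0302 m, L = 0.1058 m, θ = 19.6°: d²x/dθ² = -0.035232 m.
a = ω²·d²x/dθ² = (354.8)²·(-0.035232) = -4434.2 m/s²;  |a| = 4434.2 m/s².

4430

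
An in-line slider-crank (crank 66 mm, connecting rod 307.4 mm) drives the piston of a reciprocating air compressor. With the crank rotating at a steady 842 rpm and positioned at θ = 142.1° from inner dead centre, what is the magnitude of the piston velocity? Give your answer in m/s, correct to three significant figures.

2.96

ω = 2π·842/60 = 88.17 rad/s
For an in-line slider-crank, x = r cosθ + √(L² − r² sin²θ), so v = −rω sinθ·[1 + r cosθ/√(L² − r² sin²θ)].
With r = 0.066 m, L = 0.3074 m, θ = 142.1°: √(L² − r² sin²θ) = 0.30471 m.
v = −0.066·88.17·0.61429·[1 + 0.066·-0.78908/0.30471] = -2.9638 m/s.
|v| = 2.9638 m/s.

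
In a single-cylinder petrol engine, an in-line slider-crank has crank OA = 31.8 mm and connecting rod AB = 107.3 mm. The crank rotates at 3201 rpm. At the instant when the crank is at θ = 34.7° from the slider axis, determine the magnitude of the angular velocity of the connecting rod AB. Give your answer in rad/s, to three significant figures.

ω = 335.2 rad/s (converted from 3201 rpm).
The rod makes angle φ with the slider axis where L sinφ = r sinθ; differentiating, L cosφ·φ̇ = r ω cosθ.
L cosφ = √(L² − r² sin²θ) = 0.10576 m.
|ω_rod| = r ω |cosθ| / √(L² − r² sin²θ) = 0.0318·335.2·0.82214/0.10576 = 82.863 rad/s.

82.9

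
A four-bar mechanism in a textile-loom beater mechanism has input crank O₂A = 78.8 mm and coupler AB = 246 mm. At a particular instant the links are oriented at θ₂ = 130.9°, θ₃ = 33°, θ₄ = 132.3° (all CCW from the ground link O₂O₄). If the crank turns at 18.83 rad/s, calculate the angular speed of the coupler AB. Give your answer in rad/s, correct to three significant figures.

0.149

ω₂ = 18.83 rad/s
Differentiating the loop-closure r₂e^{iθ₂}+r₃e^{iθ₃}=r₁+r₄e^{iθ₄} gives r₂ω₂e^{iθ₂}+r₃ω₃e^{iθ₃}=r₄ω₄e^{iθ₄}.
Eliminating the other unknown: ω₃ = r₂ω₂ sin(θ₄−θ₂) / [r₃ sin(θ₃−θ₄)].
Numerator sine = +0.02443; denominator sine = -0.98686.
Result = 0.0788·18.83·(+0.02443) / (0.246·(-0.98686)) = -0.14933 rad/s; magnitude 0.14933 rad/s.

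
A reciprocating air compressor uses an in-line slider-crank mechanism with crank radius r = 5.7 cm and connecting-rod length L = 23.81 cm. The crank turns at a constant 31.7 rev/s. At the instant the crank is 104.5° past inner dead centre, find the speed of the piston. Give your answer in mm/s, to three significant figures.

10300

ω = 2π·31.7 = 199.2 rad/s
For an in-line slider-crank, x = r cosθ + √(L² − r² sin²θ), so v = −rω sinθ·[1 + r cosθ/√(L² − r² sin²θ)].
With r = 0.057 m, L = 0.2381 m, θ = 104.5°: √(L² − r² sin²θ) = 0.23162 m.
v = −0.057·199.2·0.96815·[1 + 0.057·-0.25038/0.23162] = -10.314 m/s.
|v| = 10.314 m/s = 10314 mm/s.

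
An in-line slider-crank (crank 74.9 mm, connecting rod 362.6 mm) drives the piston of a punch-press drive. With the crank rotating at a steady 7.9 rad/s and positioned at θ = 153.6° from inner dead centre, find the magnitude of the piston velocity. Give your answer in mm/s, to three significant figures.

214

ω = 7.9 rad/s
For an in-line slider-crank, x = r cosθ + √(L² − r² sin²θ), so v = −rω sinθ·[1 + r cosθ/√(L² − r² sin²θ)].
With r = 0.0749 m, L = 0.3626 m, θ = 153.6°: √(L² − r² sin²θ) = 0.36107 m.
v = −0.0749·7.9·0.44464·[1 + 0.0749·-0.89571/0.36107] = -0.21421 m/s.
|v| = 0.21421 m/s = 214.21 mm/s.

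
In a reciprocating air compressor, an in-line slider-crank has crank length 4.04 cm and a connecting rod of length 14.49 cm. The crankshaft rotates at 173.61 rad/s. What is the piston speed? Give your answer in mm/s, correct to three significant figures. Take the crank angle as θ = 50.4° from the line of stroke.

ω = 173.6 rad/s
For an in-line slider-crank, x = r cosθ + √(L² − r² sin²θ), so v = −rω sinθ·[1 + r cosθ/√(L² − r² sin²θ)].
With r = 0.0404 m, L = 0.1449 m, θ = 50.4°: √(L² − r² sin²θ) = 0.14152 m.
v = −0.0404·173.6·0.77051·[1 + 0.0404·0.63742/0.14152] = -6.3877 m/s.
|v| = 6.3877 m/s = 6387.7 mm/s.

6390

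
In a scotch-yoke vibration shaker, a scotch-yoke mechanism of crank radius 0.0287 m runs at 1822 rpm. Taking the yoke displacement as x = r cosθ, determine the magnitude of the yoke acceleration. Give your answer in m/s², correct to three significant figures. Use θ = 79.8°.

185

ω = 190.8 rad/s (from 1822 rpm).
x = r cosθ ⇒ ẍ = −rω² cosθ (ω constant).
|a| = rω²|cosθ| = 0.0287·(190.8)²·|cos 79.8°| = 185.02 m/s².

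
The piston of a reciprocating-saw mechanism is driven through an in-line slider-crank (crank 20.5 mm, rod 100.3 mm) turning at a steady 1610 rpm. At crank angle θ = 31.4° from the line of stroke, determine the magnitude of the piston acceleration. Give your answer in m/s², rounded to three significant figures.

ω = 2π·1610/60 = 168.6 rad/s
x(θ) = r cosθ + √(L² − r² sin²θ); with ω constant, a = ω²·d²x/dθ².
d²x/dθ² = −r cosθ − r²(cos2θ)/√u − r⁴ sin²2θ/(4u^{3/2}),  u = L² − r² sin²θ = 0.00994601 m².
Substituting r = 0.0205 m, L = 0.1003 m, θ = 31.4°: d²x/dθ² = -0.019459 m.
a = ω²·d²x/dθ² = (168.6)²·(-0.019459) = -553.14 m/s²;  |a| = 553.14 m/s².

553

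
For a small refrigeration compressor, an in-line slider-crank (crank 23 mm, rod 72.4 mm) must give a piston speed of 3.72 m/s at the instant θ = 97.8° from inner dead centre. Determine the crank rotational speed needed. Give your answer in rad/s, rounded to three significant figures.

For an in-line slider-crank, |v_piston| = rω|sinθ|·[1 + r cosθ/√(L² − r² sin²θ)].
With r = 0.023 m, L = 0.0724 m, θ = 97.8°: the bracketed kinematic factor |dx/dθ| = 0.021752 m.
ω = v/|dx/dθ| = 3.72/0.021752 = 171.02 rad/s.

171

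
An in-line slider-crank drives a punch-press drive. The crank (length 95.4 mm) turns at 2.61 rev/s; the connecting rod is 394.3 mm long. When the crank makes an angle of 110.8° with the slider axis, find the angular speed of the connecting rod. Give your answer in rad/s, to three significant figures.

1.45

ω = 16.4 rad/s (converted from 2.61 rev/s).
The rod makes angle φ with the slider axis where L sinφ = r sinθ; differentiating, L cosφ·φ̇ = r ω cosθ.
L cosφ = √(L² − r² sin²θ) = 0.38408 m.
|ω_rod| = r ω |cosθ| / √(L² − r² sin²θ) = 0.0954·16.4·0.35511/0.38408 = 1.4465 rad/s.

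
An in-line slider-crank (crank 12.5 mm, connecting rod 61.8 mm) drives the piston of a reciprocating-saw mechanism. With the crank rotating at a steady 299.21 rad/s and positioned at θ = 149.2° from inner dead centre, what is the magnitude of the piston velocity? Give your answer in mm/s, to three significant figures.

ω = 299.2 rad/s
For an in-line slider-crank, x = r cosθ + √(L² − r² sin²θ), so v = −rω sinθ·[1 + r cosθ/√(L² − r² sin²θ)].
With r = 0.0125 m, L = 0.0618 m, θ = 149.2°: √(L² − r² sin²θ) = 0.061468 m.
v = −0.0125·299.2·0.51204·[1 + 0.0125·-0.85896/0.061468] = -1.5806 m/s.
|v| = 1.5806 m/s = 1580.6 mm/s.

1580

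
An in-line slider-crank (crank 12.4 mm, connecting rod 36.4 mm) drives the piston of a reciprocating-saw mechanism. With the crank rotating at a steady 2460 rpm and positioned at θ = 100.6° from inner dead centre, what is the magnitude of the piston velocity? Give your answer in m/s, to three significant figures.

2.93

ω = 2π·2460/60 = 257.6 rad/s
For an in-line slider-crank, x = r cosθ + √(L² − r² sin²θ), so v = −rω sinθ·[1 + r cosθ/√(L² − r² sin²θ)].
With r = 0.0124 m, L = 0.0364 m, θ = 100.6°: √(L² − r² sin²θ) = 0.034299 m.
v = −0.0124·257.6·0.98294·[1 + 0.0124·-0.18395/0.034299] = -2.931 m/s.
|v| = 2.931 m/s.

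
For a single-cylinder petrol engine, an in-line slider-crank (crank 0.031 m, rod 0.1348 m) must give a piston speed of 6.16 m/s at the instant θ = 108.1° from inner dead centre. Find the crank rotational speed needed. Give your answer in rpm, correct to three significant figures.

For an in-line slider-crank, |v_piston| = rω|sinθ|·[1 + r cosθ/√(L² − r² sin²θ)].
With r = 0.031 m, L = 0.1348 m, θ = 108.1°: the bracketed kinematic factor |dx/dθ| = 0.027309 m.
ω = v/|dx/dθ| = 6.16/0.027309 = 225.57 rad/s.
N = 60ω/(2π) = 2154 rpm.

2150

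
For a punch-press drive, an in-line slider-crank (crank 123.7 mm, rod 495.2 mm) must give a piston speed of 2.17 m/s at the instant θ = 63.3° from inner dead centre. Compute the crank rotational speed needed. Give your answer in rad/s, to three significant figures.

17.6

For an in-line slider-crank, |v_piston| = rω|sinθ|·[1 + r cosθ/√(L² − r² sin²θ)].
With r = 0.1237 m, L = 0.4952 m, θ = 63.3°: the bracketed kinematic factor |dx/dθ| = 0.12323 m.
ω = v/|dx/dθ| = 2.17/0.12323 = 17.609 rad/s.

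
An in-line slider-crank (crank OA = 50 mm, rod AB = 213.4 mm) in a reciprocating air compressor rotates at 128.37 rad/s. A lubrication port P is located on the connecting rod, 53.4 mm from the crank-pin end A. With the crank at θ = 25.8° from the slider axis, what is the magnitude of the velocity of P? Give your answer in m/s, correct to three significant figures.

5.24

ω = 128.4 rad/s.  Crank-pin speed |V_A| = rω = 6.4185 m/s, perpendicular to OA.
Rod angle: sinφ = −(r/L) sinθ ⇒ φ = -5.853°; ω_rod = −rω cosθ/√(L²−r²sin²θ) = -27.221 rad/s.
V_P = V_A + ω_rod × AP, with AP = 0.0534 m along the rod.
Components: V_Px = −rω sinθ − a·ω_rod·sinφ = -2.9418 m/s;  V_Py = rω cosθ + a·ω_rod·cosφ = +4.3327 m/s.
|V_P| = √(V_Px² + V_Py²) = 5.237 m/s.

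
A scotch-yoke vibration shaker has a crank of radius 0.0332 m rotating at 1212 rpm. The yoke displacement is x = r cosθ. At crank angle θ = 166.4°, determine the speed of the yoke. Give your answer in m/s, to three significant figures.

0.991

ω = 126.9 rad/s (from 1212 rpm).
x = r cosθ ⇒ ẋ = −rω sinθ.
|v| = rω|sinθ| = 0.0332·126.9·|sin 166.4°| = 0.99083 m/s.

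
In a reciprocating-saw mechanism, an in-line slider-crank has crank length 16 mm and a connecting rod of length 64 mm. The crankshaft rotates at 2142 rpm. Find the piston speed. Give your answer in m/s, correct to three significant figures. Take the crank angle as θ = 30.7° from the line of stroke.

2.23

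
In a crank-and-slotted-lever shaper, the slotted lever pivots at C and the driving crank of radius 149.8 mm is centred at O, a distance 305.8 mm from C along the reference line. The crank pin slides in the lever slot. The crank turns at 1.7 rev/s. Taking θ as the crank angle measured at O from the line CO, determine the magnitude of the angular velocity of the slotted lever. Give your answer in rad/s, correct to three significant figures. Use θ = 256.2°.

ω = 10.68 rad/s (from 1.7 rev/s).
Crank pin A relative to C: A = (d + r cosθ, r sinθ); lever angle φ = atan2(r sinθ, d + r cosθ).
Differentiating tanφ: φ̇ = rω(d cosθ + r)/(d² + r² + 2dr cosθ).
d² + r² + 2dr cosθ = |CA|² = 0.0940998 m²;  d cosθ + r = +0.076856 m.
|ω_lever| = |0.1498·10.68·+0.076856| / 0.0940998 = 1.3069 rad/s.

1.31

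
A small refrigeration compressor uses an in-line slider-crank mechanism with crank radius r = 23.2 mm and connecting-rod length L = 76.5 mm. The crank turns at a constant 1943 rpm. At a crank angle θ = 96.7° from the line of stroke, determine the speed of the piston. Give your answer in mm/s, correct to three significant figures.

ω = 2π·1943/60 = 203.5 rad/s
For an in-line slider-crank, x = r cosθ + √(L² − r² sin²θ), so v = −rω sinθ·[1 + r cosθ/√(L² − r² sin²θ)].
With r = 0.0232 m, L = 0.0765 m, θ = 96.7°: √(L² − r² sin²θ) = 0.072947 m.
v = −0.0232·203.5·0.99317·[1 + 0.0232·-0.11667/0.072947] = -4.5143 m/s.
|v| = 4.5143 m/s = 4514.3 mm/s.

4510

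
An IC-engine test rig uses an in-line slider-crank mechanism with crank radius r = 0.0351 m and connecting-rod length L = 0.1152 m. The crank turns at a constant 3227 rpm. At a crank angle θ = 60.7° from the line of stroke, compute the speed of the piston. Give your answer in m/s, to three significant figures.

11.9

ω = 2π·3227/60 = 337.9 rad/s
For an in-line slider-crank, x = r cosθ + √(L² − r² sin²θ), so v = −rω sinθ·[1 + r cosθ/√(L² − r² sin²θ)].
With r = 0.0351 m, L = 0.1152 m, θ = 60.7°: √(L² − r² sin²θ) = 0.11106 m.
v = −0.0351·337.9·0.87207·[1 + 0.0351·0.48938/0.11106] = -11.944 m/s.
|v| = 11.944 m/s.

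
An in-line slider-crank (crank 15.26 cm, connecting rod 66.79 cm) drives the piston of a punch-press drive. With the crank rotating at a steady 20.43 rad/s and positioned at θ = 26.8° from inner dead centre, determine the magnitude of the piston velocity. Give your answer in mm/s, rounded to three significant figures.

ω = 20.43 rad/s
For an in-line slider-crank, x = r cosθ + √(L² − r² sin²θ), so v = −rω sinθ·[1 + r cosθ/√(L² − r² sin²θ)].
With r = 0.1526 m, L = 0.6679 m, θ = 26.8°: √(L² − r² sin²θ) = 0.66435 m.
v = −0.1526·20.43·0.45088·[1 + 0.1526·0.89259/0.66435] = -1.6939 m/s.
|v| = 1.6939 m/s = 1693.9 mm/s.

1690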